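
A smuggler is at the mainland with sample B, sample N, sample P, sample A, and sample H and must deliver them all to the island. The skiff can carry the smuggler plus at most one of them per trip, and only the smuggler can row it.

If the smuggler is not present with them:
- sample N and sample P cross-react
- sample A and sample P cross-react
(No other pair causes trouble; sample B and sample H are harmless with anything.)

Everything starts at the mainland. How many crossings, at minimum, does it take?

Counting alone: the smuggler can take at most 1 across per trip to the island, so moving all 5 needs at least 5 loaded trips out, with a return between consecutive ones — at least 9 crossings.
The safety rule pushes this higher. Following every safe sequence of crossings, the most of the 5 that can be at the island as the skiff arrives there on crossing 9 is 4 — never all 5.
So no plan with fewer than 11 crossings exists, and this one achieves 11:
1. Smuggler goes to the island with sample P.  [the mainland: sample A, sample B, sample H, sample N | the island: sample P]
2. Smuggler goes back to the mainland alone.  [the mainland: sample A, sample B, sample H, sample N | the island: sample P]
3. Smuggler goes to the island with sample B.  [the mainland: sample A, sample H, sample N | the island: sample B, sample P]
4. Smuggler goes back to the mainland alone.  [the mainland: sample A, sample H, sample N | the island: sample B, sample P]
5. Smuggler goes to the island with sample N.  [the mainland: sample A, sample H | the island: sample B, sample N, sample P]
6. Smuggler goes back to the mainland with sample P.  [the mainland: sample A, sample H, sample P | the island: sample B, sample N]
7. Smuggler goes to the island with sample A.  [the mainland: sample H, sample P | the island: sample A, sample B, sample N]
8. Smuggler goes back to the mainland alone.  [the mainland: sample H, sample P | the island: sample A, sample B, sample N]
9. Smuggler goes to the island with sample H.  [the mainland: sample P | the island: sample A, sample B, sample H, sample N]
10. Smuggler goes back to the mainland alone.  [the mainland: sample P | the island: sample A, sample B, sample H, sample N]
11. Smuggler goes to the island with sample P.  [the mainland: — | the island: sample A, sample B, sample H, sample N, sample P]

11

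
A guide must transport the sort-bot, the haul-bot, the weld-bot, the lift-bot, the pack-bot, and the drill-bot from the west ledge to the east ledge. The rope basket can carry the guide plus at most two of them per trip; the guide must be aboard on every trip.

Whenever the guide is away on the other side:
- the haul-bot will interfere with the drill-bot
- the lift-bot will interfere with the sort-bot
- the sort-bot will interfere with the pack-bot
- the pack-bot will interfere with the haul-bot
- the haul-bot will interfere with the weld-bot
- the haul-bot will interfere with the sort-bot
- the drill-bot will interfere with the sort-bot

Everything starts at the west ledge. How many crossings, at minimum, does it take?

Counting alone: the guide can take at most 2 across per trip to the east ledge, so moving all 6 needs at least 3 loaded trips out, with a return between consecutive ones — at least 5 crossings.
The safety rule pushes this higher. Following every safe sequence of crossings, the most of the 6 that can be at the east ledge as the rope basket arrives there on crossings 5, 7 is 4, 5 respectively — never all 6.
So no plan with fewer than 9 crossings exists, and this one achieves 9:
1. Guide goes to the east ledge with the haul-bot and the sort-bot.
2. Guide goes back to the west ledge with the sort-bot.
3. Guide goes to the east ledge with the sort-bot and the weld-bot.
4. Guide goes back to the west ledge with the haul-bot.
5. Guide goes to the east ledge with the drill-bot and the pack-bot.
6. Guide goes back to the west ledge with the sort-bot.
7. Guide goes to the east ledge with the lift-bot and the sort-bot.
8. Guide goes back to the west ledge with the sort-bot.
9. Guide goes to the east ledge with the haul-bot and the sort-bot.

9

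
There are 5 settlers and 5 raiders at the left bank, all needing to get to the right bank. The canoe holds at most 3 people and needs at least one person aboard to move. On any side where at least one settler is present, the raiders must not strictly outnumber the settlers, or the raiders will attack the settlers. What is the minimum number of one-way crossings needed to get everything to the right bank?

Counting alone: each trip to the right bank takes at most 3 across and each return brings at least 1 back, so after t trips out (and t−1 returns) at most 3t − (t−1) of the 10 are across; that first reaches 10 at t = 5, so at least 9 crossings are needed.
The safety rule pushes this higher. Following every safe sequence of crossings, the most of the 10 that can be at the right bank as the canoe arrives there on crossing 9 is 9 — never all 10.
So no plan with fewer than 11 crossings exists, and this one achieves 11:
1. 2 raiders → the right bank.  (the left bank: 5S 3R; the right bank: 0S 2R)
2. 1 raider ← the left bank.  (the left bank: 5S 4R; the right bank: 0S 1R)
3. 3 raiders → the right bank.  (the left bank: 5S 1R; the right bank: 0S 4R)
4. 1 raider ← the left bank.  (the left bank: 5S 2R; the right bank: 0S 3R)
5. 3 settlers → the right bank.  (the left bank: 2S 2R; the right bank: 3S 3R)
6. 1 settler and 1 raider ← the left bank.  (the left bank: 3S 3R; the right bank: 2S 2R)
7. 3 settlers → the right bank.  (the left bank: 0S 3R; the right bank: 5S 2R)
8. 1 raider ← the left bank.  (the left bank: 0S 4R; the right bank: 5S 1R)
9. 2 raiders → the right bank.  (the left bank: 0S 2R; the right bank: 5S 3R)
10. 1 raider ← the left bank.  (the left bank: 0S 3R; the right bank: 5S 2R)
11. 3 raiders → the right bank.  (the left bank: 0S 0R; the right bank: 5S 5R)

11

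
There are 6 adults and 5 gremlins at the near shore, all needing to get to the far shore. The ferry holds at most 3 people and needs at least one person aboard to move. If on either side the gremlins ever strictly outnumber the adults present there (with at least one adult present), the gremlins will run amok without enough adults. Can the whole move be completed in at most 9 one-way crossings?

Yes — this plan uses 9 crossings (≤ 9):
1. 3 gremlins → the far shore.  (the near shore: 6A 2G; the far shore: 0A 3G)
2. 1 gremlin ← the near shore.  (the near shore: 6A 3G; the far shore: 0A 2G)
3. 3 adults → the far shore.  (the near shore: 3A 3G; the far shore: 3A 2G)
4. 1 adult ← the near shore.  (the near shore: 4A 3G; the far shore: 2A 2G)
5. 2 adults and 1 gremlin → the far shore.  (the near shore: 2A 2G; the far shore: 4A 3G)
6. 1 adult ← the near shore.  (the near shore: 3A 2G; the far shore: 3A 3G)
7. 2 adults and 1 gremlin → the far shore.  (the near shore: 1A 1G; the far shore: 5A 4G)
8. 1 adult ← the near shore.  (the near shore: 2A 1G; the far shore: 4A 4G)
9. 2 adults and 1 gremlin → the far shore.  (the near shore: 0A 0G; the far shore: 6A 5G)

Yes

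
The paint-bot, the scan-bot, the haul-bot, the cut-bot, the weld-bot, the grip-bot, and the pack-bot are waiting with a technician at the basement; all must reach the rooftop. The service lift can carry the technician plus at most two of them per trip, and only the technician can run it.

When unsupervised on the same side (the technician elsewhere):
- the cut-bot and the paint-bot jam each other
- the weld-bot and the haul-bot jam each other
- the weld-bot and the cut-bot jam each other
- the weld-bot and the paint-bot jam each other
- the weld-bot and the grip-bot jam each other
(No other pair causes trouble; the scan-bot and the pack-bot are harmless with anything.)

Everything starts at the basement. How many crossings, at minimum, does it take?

11

Counting alone: the technician can take at most 2 across per trip to the rooftop, so moving all 7 needs at least 4 loaded trips out, with a return between consecutive ones — at least 7 crossings.
The safety rule pushes this higher. Following every safe sequence of crossings, the most of the 7 that can be at the rooftop as the service lift arrives there on crossings 7, 9 is 5, 6 respectively — never all 7.
So no plan with fewer than 11 crossings exists, and this one achieves 11:
1. Technician goes to the rooftop with the paint-bot and the weld-bot.  [the basement: the cut-bot, the grip-bot, the haul-bot, the pack-bot, the scan-bot | the rooftop: the paint-bot, the weld-bot]
2. Technician goes back to the basement with the paint-bot.  [the basement: the cut-bot, the grip-bot, the haul-bot, the pack-bot, the paint-bot, the scan-bot | the rooftop: the weld-bot]
3. Technician goes to the rooftop with the paint-bot and the scan-bot.  [the basement: the cut-bot, the grip-bot, the haul-bot, the pack-bot | the rooftop: the paint-bot, the scan-bot, the weld-bot]
4. Technician goes back to the basement with the paint-bot.  [the basement: the cut-bot, the grip-bot, the haul-bot, the pack-bot, the paint-bot | the rooftop: the scan-bot, the weld-bot]
5. Technician goes to the rooftop with the haul-bot and the paint-bot.  [the basement: the cut-bot, the grip-bot, the pack-bot | the rooftop: the haul-bot, the paint-bot, the scan-bot, the weld-bot]
6. Technician goes back to the basement with the weld-bot.  [the basement: the cut-bot, the grip-bot, the pack-bot, the weld-bot | the rooftop: the haul-bot, the paint-bot, the scan-bot]
7. Technician goes to the rooftop with the cut-bot and the grip-bot.  [the basement: the pack-bot, the weld-bot | the rooftop: the cut-bot, the grip-bot, the haul-bot, the paint-bot, the scan-bot]
8. Technician goes back to the basement with the paint-bot.  [the basement: the pack-bot, the paint-bot, the weld-bot | the rooftop: the cut-bot, the grip-bot, the haul-bot, the scan-bot]
9. Technician goes to the rooftop with the pack-bot and the paint-bot.  [the basement: the weld-bot | the rooftop: the cut-bot, the grip-bot, the haul-bot, the pack-bot, the paint-bot, the scan-bot]
10. Technician goes back to the basement with the paint-bot.  [the basement: the paint-bot, the weld-bot | the rooftop: the cut-bot, the grip-bot, the haul-bot, the pack-bot, the scan-bot]
11. Technician goes to the rooftop with the paint-bot and the weld-bot.  [the basement: — | the rooftop: the cut-bot, the grip-bot, the haul-bot, the pack-bot, the paint-bot, the scan-bot, the weld-bot]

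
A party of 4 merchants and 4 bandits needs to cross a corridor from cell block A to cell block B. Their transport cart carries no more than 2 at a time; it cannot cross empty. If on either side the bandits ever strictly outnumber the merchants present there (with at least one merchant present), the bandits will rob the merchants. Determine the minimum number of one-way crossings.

Following every safe sequence of crossings from the start, the most of the 8 that can be at cell block B as the transport cart arrives there on crossings 1, 3, 5 is 2, 3, 4 respectively; the best ever achieved is 4 of 8.
From crossing 7 on, no configuration arises that was not already reachable earlier: only 11 distinct safe configurations (who is on which side, and where the transport cart is) can ever be reached, none of them has everyone across, and every continuation just revisits them. They are: 0 merchants + 0 bandits across (transport cart back at the start); 0 merchants + 1 bandit across (transport cart there); 0 merchants + 1 bandit across (transport cart back at the start); 0 merchants + 2 bandits across (transport cart there); 0 merchants + 2 bandits across (transport cart back at the start); 0 merchants + 3 bandits across (transport cart there); 0 merchants + 3 bandits across (transport cart back at the start); 0 merchants + 4 bandits across (transport cart there); 1 merchant + 1 bandit across (transport cart there); 1 merchant + 1 bandit across (transport cart back at the start); 2 merchants + 2 bandits across (transport cart there). So no valid plan exists.

impossible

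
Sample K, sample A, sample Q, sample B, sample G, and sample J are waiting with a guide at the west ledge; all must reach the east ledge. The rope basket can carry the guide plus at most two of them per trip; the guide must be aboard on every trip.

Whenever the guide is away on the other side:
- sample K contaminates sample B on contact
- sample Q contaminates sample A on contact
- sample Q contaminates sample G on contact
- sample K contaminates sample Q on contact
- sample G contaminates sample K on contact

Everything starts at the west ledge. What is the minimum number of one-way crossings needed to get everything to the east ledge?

Counting alone: the guide can take at most 2 across per trip to the east ledge, so moving all 6 needs at least 3 loaded trips out, with a return between consecutive ones — at least 5 crossings.
The safety rule pushes this higher. Following every safe sequence of crossings, the most of the 6 that can be at the east ledge as the rope basket arrives there on crossings 5, 7 is 4, 5 respectively — never all 6.
So no plan with fewer than 9 crossings exists, and this one achieves 9:
1. Guide goes to the east ledge with sample K and sample Q.  [the west ledge: sample A, sample B, sample G, sample J | the east ledge: sample K, sample Q]
2. Guide goes back to the west ledge with sample K.  [the west ledge: sample A, sample B, sample G, sample J, sample K | the east ledge: sample Q]
3. Guide goes to the east ledge with sample A and sample K.  [the west ledge: sample B, sample G, sample J | the east ledge: sample A, sample K, sample Q]
4. Guide goes back to the west ledge with sample Q.  [the west ledge: sample B, sample G, sample J, sample Q | the east ledge: sample A, sample K]
5. Guide goes to the east ledge with sample J and sample Q.  [the west ledge: sample B, sample G | the east ledge: sample A, sample J, sample K, sample Q]
6. Guide goes back to the west ledge with sample Q.  [the west ledge: sample B, sample G, sample Q | the east ledge: sample A, sample J, sample K]
7. Guide goes to the east ledge with sample B and sample G.  [the west ledge: sample Q | the east ledge: sample A, sample B, sample G, sample J, sample K]
8. Guide goes back to the west ledge with sample K.  [the west ledge: sample K, sample Q | the east ledge: sample A, sample B, sample G, sample J]
9. Guide goes to the east ledge with sample K and sample Q.  [the west ledge: — | the east ledge: sample A, sample B, sample G, sample J, sample K, sample Q]

9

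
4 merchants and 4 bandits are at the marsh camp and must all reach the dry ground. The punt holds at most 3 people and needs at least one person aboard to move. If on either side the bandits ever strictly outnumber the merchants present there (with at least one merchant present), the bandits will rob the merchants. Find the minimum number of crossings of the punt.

Counting alone: each trip to the dry ground takes at most 3 across and each return brings at least 1 back, so after t trips out (and t−1 returns) at most 3t − (t−1) of the 8 are across; that first reaches 8 at t = 4, so at least 7 crossings are needed.
The safety rule pushes this higher. Following every safe sequence of crossings, the most of the 8 that can be at the dry ground as the punt arrives there on crossing 7 is 7 — never all 8.
So no plan with fewer than 9 crossings exists, and this one achieves 9:
1. 2 bandits → the dry ground.  (the marsh camp: 4M 2B; the dry ground: 0M 2B)
2. 1 bandit ← the marsh camp.  (the marsh camp: 4M 3B; the dry ground: 0M 1B)
3. 3 bandits → the dry ground.  (the marsh camp: 4M 0B; the dry ground: 0M 4B)
4. 1 bandit ← the marsh camp.  (the marsh camp: 4M 1B; the dry ground: 0M 3B)
5. 3 merchants → the dry ground.  (the marsh camp: 1M 1B; the dry ground: 3M 3B)
6. 1 merchant and 1 bandit ← the marsh camp.  (the marsh camp: 2M 2B; the dry ground: 2M 2B)
7. 2 merchants → the dry ground.  (the marsh camp: 0M 2B; the dry ground: 4M 2B)
8. 1 bandit ← the marsh camp.  (the marsh camp: 0M 3B; the dry ground: 4M 1B)
9. 3 bandits → the dry ground.  (the marsh camp: 0M 0B; the dry ground: 4M 4B)

9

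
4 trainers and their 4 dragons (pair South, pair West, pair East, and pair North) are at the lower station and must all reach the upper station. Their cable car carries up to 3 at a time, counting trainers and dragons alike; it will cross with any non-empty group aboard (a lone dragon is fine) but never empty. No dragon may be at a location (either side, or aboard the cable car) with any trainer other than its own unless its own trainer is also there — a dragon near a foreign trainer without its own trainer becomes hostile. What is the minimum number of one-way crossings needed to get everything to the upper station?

9

Counting alone: each trip to the upper station takes at most 3 across and each return brings at least 1 back, so after t trips out (and t−1 returns) at most 3t − (t−1) of the 8 are across; that first reaches 8 at t = 4, so at least 7 crossings are needed.
The safety rule pushes this higher. Following every safe sequence of crossings, the most of the 8 that can be at the upper station as the cable car arrives there on crossing 7 is 7 — never all 8.
So no plan with fewer than 9 crossings exists, and this one achieves 9:
1. dragon South and trainer South cross → the upper station.
2. trainer South crosses ← the lower station.
3. dragon West, trainer South, and trainer West cross → the upper station.
4. dragon South and trainer South cross ← the lower station.
5. trainer East, trainer North, and trainer South cross → the upper station.
6. dragon West crosses ← the lower station.
7. dragon South and dragon West cross → the upper station.
8. dragon South crosses ← the lower station.
9. dragon East, dragon North, and dragon South cross → the upper station.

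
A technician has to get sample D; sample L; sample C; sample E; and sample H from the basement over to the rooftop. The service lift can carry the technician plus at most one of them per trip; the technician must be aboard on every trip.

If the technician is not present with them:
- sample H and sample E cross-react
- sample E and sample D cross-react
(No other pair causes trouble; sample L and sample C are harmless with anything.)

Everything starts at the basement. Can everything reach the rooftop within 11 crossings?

Yes — this plan uses 11 crossings (≤ 11):
1. Technician goes to the rooftop with sample E.
2. Technician goes back to the basement alone.
3. Technician goes to the rooftop with sample D.
4. Technician goes back to the basement with sample E.
5. Technician goes to the rooftop with sample H.
6. Technician goes back to the basement alone.
7. Technician goes to the rooftop with sample L.
8. Technician goes back to the basement alone.
9. Technician goes to the rooftop with sample C.
10. Technician goes back to the basement alone.
11. Technician goes to the rooftop with sample E.

Yes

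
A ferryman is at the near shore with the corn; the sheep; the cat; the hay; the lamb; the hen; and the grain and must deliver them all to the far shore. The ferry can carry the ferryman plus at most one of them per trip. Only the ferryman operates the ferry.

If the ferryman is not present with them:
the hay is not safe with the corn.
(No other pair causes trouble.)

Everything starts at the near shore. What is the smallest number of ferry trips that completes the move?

Counting alone: the ferryman can take at most 1 across per trip to the far shore, so moving all 7 needs at least 7 loaded trips out, with a return between consecutive ones — at least 13 crossings.
The plan below uses exactly 13 crossings, so it is optimal:
1. Ferryman goes to the far shore with the corn.  [the near shore: the cat, the grain, the hay, the hen, the lamb, the sheep | the far shore: the corn]
2. Ferryman goes back to the near shore alone.  [the near shore: the cat, the grain, the hay, the hen, the lamb, the sheep | the far shore: the corn]
3. Ferryman goes to the far shore with the sheep.  [the near shore: the cat, the grain, the hay, the hen, the lamb | the far shore: the corn, the sheep]
4. Ferryman goes back to the near shore alone.  [the near shore: the cat, the grain, the hay, the hen, the lamb | the far shore: the corn, the sheep]
5. Ferryman goes to the far shore with the cat.  [the near shore: the grain, the hay, the hen, the lamb | the far shore: the cat, the corn, the sheep]
6. Ferryman goes back to the near shore alone.  [the near shore: the grain, the hay, the hen, the lamb | the far shore: the cat, the corn, the sheep]
7. Ferryman goes to the far shore with the lamb.  [the near shore: the grain, the hay, the hen | the far shore: the cat, the corn, the lamb, the sheep]
8. Ferryman goes back to the near shore alone.  [the near shore: the grain, the hay, the hen | the far shore: the cat, the corn, the lamb, the sheep]
9. Ferryman goes to the far shore with the hen.  [the near shore: the grain, the hay | the far shore: the cat, the corn, the hen, the lamb, the sheep]
10. Ferryman goes back to the near shore alone.  [the near shore: the grain, the hay | the far shore: the cat, the corn, the hen, the lamb, the sheep]
11. Ferryman goes to the far shore with the grain.  [the near shore: the hay | the far shore: the cat, the corn, the grain, the hen, the lamb, the sheep]
12. Ferryman goes back to the near shore alone.  [the near shore: the hay | the far shore: the cat, the corn, the grain, the hen, the lamb, the sheep]
13. Ferryman goes to the far shore with the hay.  [the near shore: — | the far shore: the cat, the corn, the grain, the hay, the hen, the lamb, the sheep]

13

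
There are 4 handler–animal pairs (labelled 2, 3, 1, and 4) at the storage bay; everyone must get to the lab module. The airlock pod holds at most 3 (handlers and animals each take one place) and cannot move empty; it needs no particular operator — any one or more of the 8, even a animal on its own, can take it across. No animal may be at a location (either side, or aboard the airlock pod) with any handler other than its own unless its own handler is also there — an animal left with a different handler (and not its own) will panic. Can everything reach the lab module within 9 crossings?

Yes

Yes — this plan uses 9 crossings (≤ 9):
1. animal 2 and handler 2 cross → the lab module.
2. handler 2 crosses ← the storage bay.
3. animal 3, handler 2, and handler 3 cross → the lab module.
4. animal 2 and handler 2 cross ← the storage bay.
5. handler 1, handler 2, and handler 4 cross → the lab module.
6. animal 3 crosses ← the storage bay.
7. animal 2 and animal 3 cross → the lab module.
8. animal 2 crosses ← the storage bay.
9. animal 1, animal 2, and animal 4 cross → the lab module.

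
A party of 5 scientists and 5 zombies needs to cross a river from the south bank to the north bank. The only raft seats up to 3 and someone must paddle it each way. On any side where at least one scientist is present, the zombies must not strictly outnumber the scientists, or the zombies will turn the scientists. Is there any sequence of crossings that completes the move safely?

Yes

1. 2 zombies → the north bank.  (the south bank: 5S 3Z; the north bank: 0S 2Z)
2. 1 zombie ← the south bank.  (the south bank: 5S 4Z; the north bank: 0S 1Z)
3. 3 zombies → the north bank.  (the south bank: 5S 1Z; the north bank: 0S 4Z)
4. 1 zombie ← the south bank.  (the south bank: 5S 2Z; the north bank: 0S 3Z)
5. 3 scientists → the north bank.  (the south bank: 2S 2Z; the north bank: 3S 3Z)
6. 1 scientist and 1 zombie ← the south bank.  (the south bank: 3S 3Z; the north bank: 2S 2Z)
7. 3 scientists → the north bank.  (the south bank: 0S 3Z; the north bank: 5S 2Z)
8. 1 zombie ← the south bank.  (the south bank: 0S 4Z; the north bank: 5S 1Z)
9. 2 zombies → the north bank.  (the south bank: 0S 2Z; the north bank: 5S 3Z)
10. 1 zombie ← the south bank.  (the south bank: 0S 3Z; the north bank: 5S 2Z)
11. 3 zombies → the north bank.  (the south bank: 0S 0Z; the north bank: 5S 5Z)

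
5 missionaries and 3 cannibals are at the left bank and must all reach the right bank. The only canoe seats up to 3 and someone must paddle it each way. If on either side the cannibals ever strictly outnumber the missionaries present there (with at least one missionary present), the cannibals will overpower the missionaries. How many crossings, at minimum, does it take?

7

Counting alone: each trip to the right bank takes at most 3 across and each return brings at least 1 back, so after t trips out (and t−1 returns) at most 3t − (t−1) of the 8 are across; that first reaches 8 at t = 4, so at least 7 crossings are needed.
The plan below uses exactly 7 crossings, so it is optimal:
1. 2 cannibals → the right bank.  (the left bank: 5M 1C; the right bank: 0M 2C)
2. 1 cannibal ← the left bank.  (the left bank: 5M 2C; the right bank: 0M 1C)
3. 2 missionaries and 1 cannibal → the right bank.  (the left bank: 3M 1C; the right bank: 2M 2C)
4. 1 cannibal ← the left bank.  (the left bank: 3M 2C; the right bank: 2M 1C)
5. 1 missionary and 2 cannibals → the right bank.  (the left bank: 2M 0C; the right bank: 3M 3C)
6. 1 cannibal ← the left bank.  (the left bank: 2M 1C; the right bank: 3M 2C)
7. 2 missionaries and 1 cannibal → the right bank.  (the left bank: 0M 0C; the right bank: 5M 3C)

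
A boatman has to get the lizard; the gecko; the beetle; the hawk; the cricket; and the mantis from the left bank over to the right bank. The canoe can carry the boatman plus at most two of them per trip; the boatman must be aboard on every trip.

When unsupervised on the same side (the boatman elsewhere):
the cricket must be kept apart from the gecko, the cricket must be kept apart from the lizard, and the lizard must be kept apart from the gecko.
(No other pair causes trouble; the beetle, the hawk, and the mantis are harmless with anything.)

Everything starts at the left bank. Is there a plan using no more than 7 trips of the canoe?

No

Counting alone: the boatman can take at most 2 across per trip to the right bank, so moving all 6 needs at least 3 loaded trips out, with a return between consecutive ones — at least 5 crossings.
The safety rule pushes this higher. Following every safe sequence of crossings, the most of the 6 that can be at the right bank as the canoe arrives there on crossings 5, 7 is 4, 5 respectively — never all 6.
So the move cannot be finished within 7 crossings. (The shortest complete plan takes 9:)
1. Boatman goes to the right bank with the gecko and the lizard.  [the left bank: the beetle, the cricket, the hawk, the mantis | the right bank: the gecko, the lizard]
2. Boatman goes back to the left bank with the lizard.  [the left bank: the beetle, the cricket, the hawk, the lizard, the mantis | the right bank: the gecko]
3. Boatman goes to the right bank with the beetle and the lizard.  [the left bank: the cricket, the hawk, the mantis | the right bank: the beetle, the gecko, the lizard]
4. Boatman goes back to the left bank with the lizard.  [the left bank: the cricket, the hawk, the lizard, the mantis | the right bank: the beetle, the gecko]
5. Boatman goes to the right bank with the hawk and the lizard.  [the left bank: the cricket, the mantis | the right bank: the beetle, the gecko, the hawk, the lizard]
6. Boatman goes back to the left bank with the lizard.  [the left bank: the cricket, the lizard, the mantis | the right bank: the beetle, the gecko, the hawk]
7. Boatman goes to the right bank with the lizard and the mantis.  [the left bank: the cricket | the right bank: the beetle, the gecko, the hawk, the lizard, the mantis]
8. Boatman goes back to the left bank with the lizard.  [the left bank: the cricket, the lizard | the right bank: the beetle, the gecko, the hawk, the mantis]
9. Boatman goes to the right bank with the cricket and the lizard.  [the left bank: — | the right bank: the beetle, the cricket, the gecko, the hawk, the lizard, the mantis]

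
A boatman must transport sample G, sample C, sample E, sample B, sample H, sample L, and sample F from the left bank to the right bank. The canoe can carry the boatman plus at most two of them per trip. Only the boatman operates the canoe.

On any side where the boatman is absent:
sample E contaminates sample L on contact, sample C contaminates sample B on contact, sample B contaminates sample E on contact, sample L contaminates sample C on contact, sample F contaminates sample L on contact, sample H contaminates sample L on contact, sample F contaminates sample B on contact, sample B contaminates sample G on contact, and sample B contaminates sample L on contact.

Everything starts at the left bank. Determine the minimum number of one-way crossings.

Following every safe sequence of crossings from the start, the most of the 7 that can be at the right bank as the canoe arrives there on crossings 1, 3, 5 is 2, 3, 4 respectively; the best ever achieved is 4 of 7.
From crossing 7 on, no configuration arises that was not already reachable earlier: only 30 distinct safe configurations (who is on which side, and where the canoe is) can ever be reached, none of them has everyone across, and every continuation just revisits them. So no valid plan exists.

impossible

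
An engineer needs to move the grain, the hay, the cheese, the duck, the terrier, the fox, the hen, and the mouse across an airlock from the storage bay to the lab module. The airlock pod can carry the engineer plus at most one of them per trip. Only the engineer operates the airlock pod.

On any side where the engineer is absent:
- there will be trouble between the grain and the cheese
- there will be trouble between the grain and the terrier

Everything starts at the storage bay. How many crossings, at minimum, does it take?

Counting alone: the engineer can take at most 1 across per trip to the lab module, so moving all 8 needs at least 8 loaded trips out, with a return between consecutive ones — at least 15 crossings.
The safety rule pushes this higher. Following every safe sequence of crossings, the most of the 8 that can be at the lab module as the airlock pod arrives there on crossing 15 is 7 — never all 8.
So no plan with fewer than 17 crossings exists, and this one achieves 17:
1. Engineer goes to the lab module with the grain.  [the storage bay: the cheese, the duck, the fox, the hay, the hen, the mouse, the terrier | the lab module: the grain]
2. Engineer goes back to the storage bay alone.  [the storage bay: the cheese, the duck, the fox, the hay, the hen, the mouse, the terrier | the lab module: the grain]
3. Engineer goes to the lab module with the hay.  [the storage bay: the cheese, the duck, the fox, the hen, the mouse, the terrier | the lab module: the grain, the hay]
4. Engineer goes back to the storage bay alone.  [the storage bay: the cheese, the duck, the fox, the hen, the mouse, the terrier | the lab module: the grain, the hay]
5. Engineer goes to the lab module with the cheese.  [the storage bay: the duck, the fox, the hen, the mouse, the terrier | the lab module: the cheese, the grain, the hay]
6. Engineer goes back to the storage bay with the grain.  [the storage bay: the duck, the fox, the grain, the hen, the mouse, the terrier | the lab module: the cheese, the hay]
7. Engineer goes to the lab module with the terrier.  [the storage bay: the duck, the fox, the grain, the hen, the mouse | the lab module: the cheese, the hay, the terrier]
8. Engineer goes back to the storage bay alone.  [the storage bay: the duck, the fox, the grain, the hen, the mouse | the lab module: the cheese, the hay, the terrier]
9. Engineer goes to the lab module with the duck.  [the storage bay: the fox, the grain, the hen, the mouse | the lab module: the cheese, the duck, the hay, the terrier]
10. Engineer goes back to the storage bay alone.  [the storage bay: the fox, the grain, the hen, the mouse | the lab module: the cheese, the duck, the hay, the terrier]
11. Engineer goes to the lab module with the fox.  [the storage bay: the grain, the hen, the mouse | the lab module: the cheese, the duck, the fox, the hay, the terrier]
12. Engineer goes back to the storage bay alone.  [the storage bay: the grain, the hen, the mouse | the lab module: the cheese, the duck, the fox, the hay, the terrier]
13. Engineer goes to the lab module with the hen.  [the storage bay: the grain, the mouse | the lab module: the cheese, the duck, the fox, the hay, the hen, the terrier]
14. Engineer goes back to the storage bay alone.  [the storage bay: the grain, the mouse | the lab module: the cheese, the duck, the fox, the hay, the hen, the terrier]
15. Engineer goes to the lab module with the mouse.  [the storage bay: the grain | the lab module: the cheese, the duck, the fox, the hay, the hen, the mouse, the terrier]
16. Engineer goes back to the storage bay alone.  [the storage bay: the grain | the lab module: the cheese, the duck, the fox, the hay, the hen, the mouse, the terrier]
17. Engineer goes to the lab module with the grain.  [the storage bay: — | the lab module: the cheese, the duck, the fox, the grain, the hay, the hen, the mouse, the terrier]

17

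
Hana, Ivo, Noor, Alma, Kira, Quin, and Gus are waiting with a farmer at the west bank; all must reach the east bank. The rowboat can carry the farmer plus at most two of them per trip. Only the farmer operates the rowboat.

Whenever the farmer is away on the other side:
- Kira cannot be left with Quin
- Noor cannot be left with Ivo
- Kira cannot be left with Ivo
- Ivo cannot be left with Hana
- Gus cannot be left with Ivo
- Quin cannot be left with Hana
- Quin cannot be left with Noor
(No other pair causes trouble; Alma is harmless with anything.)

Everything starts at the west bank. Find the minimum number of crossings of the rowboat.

9

Counting alone: the farmer can take at most 2 across per trip to the east bank, so moving all 7 needs at least 4 loaded trips out, with a return between consecutive ones — at least 7 crossings.
The safety rule pushes this higher. Following every safe sequence of crossings, the most of the 7 that can be at the east bank as the rowboat arrives there on crossing 7 is 6 — never all 7.
So no plan with fewer than 9 crossings exists, and this one achieves 9:
1. Farmer goes to the east bank with Ivo and Quin.  [the west bank: Alma, Gus, Hana, Kira, Noor | the east bank: Ivo, Quin]
2. Farmer goes back to the west bank alone.  [the west bank: Alma, Gus, Hana, Kira, Noor | the east bank: Ivo, Quin]
3. Farmer goes to the east bank with Alma.  [the west bank: Gus, Hana, Kira, Noor | the east bank: Alma, Ivo, Quin]
4. Farmer goes back to the west bank alone.  [the west bank: Gus, Hana, Kira, Noor | the east bank: Alma, Ivo, Quin]
5. Farmer goes to the east bank with Hana and Noor.  [the west bank: Gus, Kira | the east bank: Alma, Hana, Ivo, Noor, Quin]
6. Farmer goes back to the west bank with Ivo and Quin.  [the west bank: Gus, Ivo, Kira, Quin | the east bank: Alma, Hana, Noor]
7. Farmer goes to the east bank with Gus and Kira.  [the west bank: Ivo, Quin | the east bank: Alma, Gus, Hana, Kira, Noor]
8. Farmer goes back to the west bank alone.  [the west bank: Ivo, Quin | the east bank: Alma, Gus, Hana, Kira, Noor]
9. Farmer goes to the east bank with Ivo and Quin.  [the west bank: — | the east bank: Alma, Gus, Hana, Ivo, Kira, Noor, Quin]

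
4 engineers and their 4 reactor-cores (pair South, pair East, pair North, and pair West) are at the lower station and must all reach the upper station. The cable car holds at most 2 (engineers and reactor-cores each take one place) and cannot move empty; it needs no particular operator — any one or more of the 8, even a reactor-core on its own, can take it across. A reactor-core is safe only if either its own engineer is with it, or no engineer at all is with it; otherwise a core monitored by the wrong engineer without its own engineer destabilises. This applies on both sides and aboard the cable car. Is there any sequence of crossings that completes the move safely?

No

Following every safe sequence of crossings from the start, the most of the 8 that can be at the upper station as the cable car arrives there on crossings 1, 3, 5 is 2, 3, 4 respectively; the best ever achieved is 4 of 8.
From crossing 7 on, no configuration arises that was not already reachable earlier: only 44 distinct safe configurations (who is on which side, and where the cable car is) can ever be reached, none of them has everyone across, and every continuation just revisits them. So no valid plan exists.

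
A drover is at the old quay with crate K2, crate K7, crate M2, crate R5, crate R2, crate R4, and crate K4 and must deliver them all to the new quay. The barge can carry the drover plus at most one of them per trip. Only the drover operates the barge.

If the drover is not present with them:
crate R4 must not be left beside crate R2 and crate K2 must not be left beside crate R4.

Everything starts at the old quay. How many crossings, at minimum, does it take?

15

Counting alone: the drover can take at most 1 across per trip to the new quay, so moving all 7 needs at least 7 loaded trips out, with a return between consecutive ones — at least 13 crossings.
The safety rule pushes this higher. Following every safe sequence of crossings, the most of the 7 that can be at the new quay as the barge arrives there on crossing 13 is 6 — never all 7.
So no plan with fewer than 15 crossings exists, and this one achieves 15:
1. Drover goes to the new quay with crate R4.  [the old quay: crate K2, crate K4, crate K7, crate M2, crate R2, crate R5 | the new quay: crate R4]
2. Drover goes back to the old quay alone.  [the old quay: crate K2, crate K4, crate K7, crate M2, crate R2, crate R5 | the new quay: crate R4]
3. Drover goes to the new quay with crate K2.  [the old quay: crate K4, crate K7, crate M2, crate R2, crate R5 | the new quay: crate K2, crate R4]
4. Drover goes back to the old quay with crate R4.  [the old quay: crate K4, crate K7, crate M2, crate R2, crate R4, crate R5 | the new quay: crate K2]
5. Drover goes to the new quay with crate R2.  [the old quay: crate K4, crate K7, crate M2, crate R4, crate R5 | the new quay: crate K2, crate R2]
6. Drover goes back to the old quay alone.  [the old quay: crate K4, crate K7, crate M2, crate R4, crate R5 | the new quay: crate K2, crate R2]
7. Drover goes to the new quay with crate K7.  [the old quay: crate K4, crate M2, crate R4, crate R5 | the new quay: crate K2, crate K7, crate R2]
8. Drover goes back to the old quay alone.  [the old quay: crate K4, crate M2, crate R4, crate R5 | the new quay: crate K2, crate K7, crate R2]
9. Drover goes to the new quay with crate M2.  [the old quay: crate K4, crate R4, crate R5 | the new quay: crate K2, crate K7, crate M2, crate R2]
10. Drover goes back to the old quay alone.  [the old quay: crate K4, crate R4, crate R5 | the new quay: crate K2, crate K7, crate M2, crate R2]
11. Drover goes to the new quay with crate R5.  [the old quay: crate K4, crate R4 | the new quay: crate K2, crate K7, crate M2, crate R2, crate R5]
12. Drover goes back to the old quay alone.  [the old quay: crate K4, crate R4 | the new quay: crate K2, crate K7, crate M2, crate R2, crate R5]
13. Drover goes to the new quay with crate K4.  [the old quay: crate R4 | the new quay: crate K2, crate K4, crate K7, crate M2, crate R2, crate R5]
14. Drover goes back to the old quay alone.  [the old quay: crate R4 | the new quay: crate K2, crate K4, crate K7, crate M2, crate R2, crate R5]
15. Drover goes to the new quay with crate R4.  [the old quay: — | the new quay: crate K2, crate K4, crate K7, crate M2, crate R2, crate R4, crate R5]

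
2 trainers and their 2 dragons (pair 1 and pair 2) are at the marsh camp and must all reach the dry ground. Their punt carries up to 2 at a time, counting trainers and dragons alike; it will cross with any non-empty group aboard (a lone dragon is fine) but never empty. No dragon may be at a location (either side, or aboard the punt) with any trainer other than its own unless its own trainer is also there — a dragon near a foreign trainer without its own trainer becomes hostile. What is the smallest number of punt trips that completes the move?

Counting alone: each trip to the dry ground takes at most 2 across and each return brings at least 1 back, so after t trips out (and t−1 returns) at most 2t − (t−1) of the 4 are across; that first reaches 4 at t = 3, so at least 5 crossings are needed.
The plan below uses exactly 5 crossings, so it is optimal:
1. dragon 1 and trainer 1 cross → the dry ground.
2. trainer 1 crosses ← the marsh camp.
3. trainer 1 and trainer 2 cross → the dry ground.
4. trainer 2 crosses ← the marsh camp.
5. dragon 2 and trainer 2 cross → the dry ground.

5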